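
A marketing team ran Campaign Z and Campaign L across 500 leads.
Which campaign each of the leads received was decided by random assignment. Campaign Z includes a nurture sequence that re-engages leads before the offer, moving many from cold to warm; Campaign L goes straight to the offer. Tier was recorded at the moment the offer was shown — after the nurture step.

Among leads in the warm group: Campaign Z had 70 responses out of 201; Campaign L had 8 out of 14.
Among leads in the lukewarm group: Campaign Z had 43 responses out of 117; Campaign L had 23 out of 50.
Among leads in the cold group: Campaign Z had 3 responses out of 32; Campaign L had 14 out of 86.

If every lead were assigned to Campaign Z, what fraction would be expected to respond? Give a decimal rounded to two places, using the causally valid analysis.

Within every engagement tier level Campaign L has the higher rate, yet pooled Campaign Z does — Simpson's reversal.
Engagement tier is recorded after the campaign and is itself shifted by it — it sits on the causal path from campaign to outcome. Conditioning on a mediator would strip out part of the effect we want; the pooled comparison gives the total causal effect.
So P(outcome | do(Campaign Z)) is just the pooled rate for Campaign Z: 116/350 = 0.331.

0.33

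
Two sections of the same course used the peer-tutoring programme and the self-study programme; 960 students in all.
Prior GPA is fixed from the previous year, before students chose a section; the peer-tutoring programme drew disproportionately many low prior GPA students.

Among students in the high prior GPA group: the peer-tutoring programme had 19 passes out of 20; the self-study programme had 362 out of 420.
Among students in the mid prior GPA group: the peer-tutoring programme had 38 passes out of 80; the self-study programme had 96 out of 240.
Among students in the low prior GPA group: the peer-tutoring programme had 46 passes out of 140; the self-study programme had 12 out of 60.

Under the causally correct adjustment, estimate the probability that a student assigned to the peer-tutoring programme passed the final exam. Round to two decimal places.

0.66

The imbalance in prior GPA band arose from how students were allocated, not from anything the teaching method did; and prior GPA band independently affects the outcome. The pooled gap is confounded — condition on prior GPA band.
Standardising the peer-tutoring programme to the population prior GPA band mix: 0.458·19/20 + 0.333·38/80 + 0.208·46/140 = 0.662.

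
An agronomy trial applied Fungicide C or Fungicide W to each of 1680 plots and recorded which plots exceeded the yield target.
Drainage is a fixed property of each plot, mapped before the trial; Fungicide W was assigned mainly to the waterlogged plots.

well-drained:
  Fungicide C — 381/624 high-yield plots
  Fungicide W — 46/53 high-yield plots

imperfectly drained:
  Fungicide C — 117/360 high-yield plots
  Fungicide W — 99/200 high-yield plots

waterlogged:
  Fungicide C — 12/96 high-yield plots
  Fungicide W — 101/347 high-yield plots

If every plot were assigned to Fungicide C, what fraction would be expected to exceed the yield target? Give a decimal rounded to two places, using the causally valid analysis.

Field drainage is set before the fungicide has any effect — it is not caused by the fungicide — and it independently drives the outcome. That makes it a confounder, so the causal comparison is within field drainage levels.
Standardising Fungicide C to the population field drainage mix: 0.403·381/624 + 0.333·117/360 + 0.264·12/96 = 0.387.

0.39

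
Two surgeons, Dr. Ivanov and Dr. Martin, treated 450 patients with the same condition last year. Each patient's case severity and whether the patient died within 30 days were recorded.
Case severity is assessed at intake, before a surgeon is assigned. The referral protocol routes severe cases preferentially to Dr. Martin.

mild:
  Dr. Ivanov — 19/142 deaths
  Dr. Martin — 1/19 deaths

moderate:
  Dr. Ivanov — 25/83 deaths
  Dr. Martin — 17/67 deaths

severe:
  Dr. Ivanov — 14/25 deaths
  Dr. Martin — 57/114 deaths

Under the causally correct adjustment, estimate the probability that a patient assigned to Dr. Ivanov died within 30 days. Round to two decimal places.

0.32

Within every case severity level Dr. Martin has the lower rate, yet pooled Dr. Ivanov does — Simpson's reversal.
Case severity satisfies the back-door criterion: it is not a descendant of the surgeon, and it blocks the spurious path from surgeon to outcome. Adjusting for it (i.e., using the within-case severity rates) gives the causal effect.
Standardising Dr. Ivanov to the population case severity mix: 0.358·19/142 + 0.333·25/83 + 0.309·14/25 = 0.321.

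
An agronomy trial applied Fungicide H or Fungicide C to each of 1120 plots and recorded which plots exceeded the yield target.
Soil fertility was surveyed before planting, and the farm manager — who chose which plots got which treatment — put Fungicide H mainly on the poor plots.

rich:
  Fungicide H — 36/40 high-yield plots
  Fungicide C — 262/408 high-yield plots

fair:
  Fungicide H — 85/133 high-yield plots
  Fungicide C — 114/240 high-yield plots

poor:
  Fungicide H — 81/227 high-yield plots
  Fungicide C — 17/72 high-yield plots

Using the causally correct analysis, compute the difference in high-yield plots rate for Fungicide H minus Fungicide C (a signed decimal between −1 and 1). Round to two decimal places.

Since soil fertility is a pre-existing factor (not a product of the fungicide) and it affects the outcome on its own, it is a confounder. The stratified rates, not the pooled rate, identify the causal effect.
Adjusting over the population distribution of soil fertility: 0.400·(0.900−0.642) + 0.333·(0.639−0.475) + 0.267·(0.357−0.236) = +0.190.

+0.19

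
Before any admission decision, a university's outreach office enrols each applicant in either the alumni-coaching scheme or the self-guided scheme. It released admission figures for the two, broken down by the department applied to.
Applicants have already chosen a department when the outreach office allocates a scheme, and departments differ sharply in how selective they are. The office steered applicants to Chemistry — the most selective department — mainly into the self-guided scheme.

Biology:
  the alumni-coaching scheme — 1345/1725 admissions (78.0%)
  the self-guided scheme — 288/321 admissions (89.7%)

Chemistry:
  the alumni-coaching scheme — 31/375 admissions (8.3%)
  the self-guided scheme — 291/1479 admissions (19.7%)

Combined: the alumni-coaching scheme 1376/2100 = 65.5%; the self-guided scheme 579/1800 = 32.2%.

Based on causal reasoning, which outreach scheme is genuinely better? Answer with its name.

Department is set before the outreach scheme has any effect — it is not caused by the outreach scheme — and it independently drives the outcome. That makes it a confounder, so the causal comparison is within department levels.
Within each level — Biology: 78.0% vs 89.7%; Chemistry: 8.3% vs 19.7% — the self-guided scheme is higher every time.

the self-guided scheme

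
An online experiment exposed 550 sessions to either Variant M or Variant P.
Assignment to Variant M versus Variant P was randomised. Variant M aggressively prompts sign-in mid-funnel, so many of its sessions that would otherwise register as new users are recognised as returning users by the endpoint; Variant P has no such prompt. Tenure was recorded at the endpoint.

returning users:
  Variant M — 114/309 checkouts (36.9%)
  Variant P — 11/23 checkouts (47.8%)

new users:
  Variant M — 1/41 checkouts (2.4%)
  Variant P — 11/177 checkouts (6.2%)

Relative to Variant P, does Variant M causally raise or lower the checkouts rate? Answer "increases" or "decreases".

Stratifying would compare variants among sessions the variants themselves sorted into user tenure groups — a form of selection on an intermediate. The unconditioned pooled rates give the total causal effect.
Pooled: Variant M 32.9% vs Variant P 11.0%; Variant M is higher overall.

increases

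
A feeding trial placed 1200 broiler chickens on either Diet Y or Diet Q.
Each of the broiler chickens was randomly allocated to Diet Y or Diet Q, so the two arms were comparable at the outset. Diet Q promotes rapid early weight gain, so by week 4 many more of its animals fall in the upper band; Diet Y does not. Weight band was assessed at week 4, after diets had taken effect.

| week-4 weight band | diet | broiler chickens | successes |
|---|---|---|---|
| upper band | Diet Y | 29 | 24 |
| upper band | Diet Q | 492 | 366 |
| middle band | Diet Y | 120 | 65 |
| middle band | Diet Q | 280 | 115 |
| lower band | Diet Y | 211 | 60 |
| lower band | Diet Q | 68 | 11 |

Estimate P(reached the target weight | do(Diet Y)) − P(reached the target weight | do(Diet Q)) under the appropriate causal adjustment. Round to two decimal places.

-0.17

The stratified and pooled comparisons disagree (Diet Y wins within each week-4 weight band; Diet Q wins overall), so the answer turns on the causal role of week-4 weight band.
Week-4 weight band here is a post-treatment variable shaped by the diet; conditioning on it would introduce bias rather than remove it. The overall comparison is the causal one.
The causal difference is the pooled difference: 0.414 − 0.586 = -0.172.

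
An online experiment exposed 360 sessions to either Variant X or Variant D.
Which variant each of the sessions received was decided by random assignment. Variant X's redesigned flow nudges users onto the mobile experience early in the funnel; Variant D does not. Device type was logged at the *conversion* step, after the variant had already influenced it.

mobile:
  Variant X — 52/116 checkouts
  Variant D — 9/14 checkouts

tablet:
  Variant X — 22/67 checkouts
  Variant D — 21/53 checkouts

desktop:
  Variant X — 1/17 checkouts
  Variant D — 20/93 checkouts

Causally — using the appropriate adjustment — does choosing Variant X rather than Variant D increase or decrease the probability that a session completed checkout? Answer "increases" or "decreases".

Stratifying would compare variants among sessions the variants themselves sorted into device type groups — a form of selection on an intermediate. The unconditioned pooled rates give the total causal effect.
Pooled: Variant X 37.5% vs Variant D 31.2%; Variant X is higher overall.

increases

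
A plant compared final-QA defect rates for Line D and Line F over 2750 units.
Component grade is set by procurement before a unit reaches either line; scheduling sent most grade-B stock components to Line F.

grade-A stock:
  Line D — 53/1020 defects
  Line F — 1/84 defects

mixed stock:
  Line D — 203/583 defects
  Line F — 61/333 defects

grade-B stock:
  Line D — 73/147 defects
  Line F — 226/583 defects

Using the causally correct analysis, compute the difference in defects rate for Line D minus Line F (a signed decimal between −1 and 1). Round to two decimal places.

The stratified and pooled comparisons disagree (Line F wins within each component grade; Line D wins overall), so the answer turns on the causal role of component grade.
Since component grade is a pre-existing factor (not a product of the line) and it affects the outcome on its own, it is a confounder. The stratified rates, not the pooled rate, identify the causal effect.
Adjusting over the population distribution of component grade: 0.401·(0.052−0.012) + 0.333·(0.348−0.183) + 0.265·(0.497−0.388) = +0.100.

+0.10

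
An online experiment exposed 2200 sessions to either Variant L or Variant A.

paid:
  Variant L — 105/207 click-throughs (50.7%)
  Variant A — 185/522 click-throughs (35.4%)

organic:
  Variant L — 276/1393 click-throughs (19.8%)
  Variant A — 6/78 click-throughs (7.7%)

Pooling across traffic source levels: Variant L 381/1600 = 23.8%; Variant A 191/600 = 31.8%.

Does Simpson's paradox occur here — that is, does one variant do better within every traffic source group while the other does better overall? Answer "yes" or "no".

Within each traffic source level (paid 50.7% vs 35.4%; organic 19.8% vs 7.7%), Variant L has the higher rate every time. Pooled: 23.8% vs 31.8% — Variant A has the higher rate overall. The two comparisons disagree.

yes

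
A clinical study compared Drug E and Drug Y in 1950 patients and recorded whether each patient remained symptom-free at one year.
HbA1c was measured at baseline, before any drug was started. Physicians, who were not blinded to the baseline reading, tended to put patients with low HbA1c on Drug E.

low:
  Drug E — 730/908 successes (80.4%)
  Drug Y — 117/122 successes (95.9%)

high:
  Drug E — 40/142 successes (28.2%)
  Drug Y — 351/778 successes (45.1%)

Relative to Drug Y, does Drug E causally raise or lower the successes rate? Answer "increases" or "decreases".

Since HbA1c is a pre-existing factor (not a product of the drug) and it affects the outcome on its own, it is a confounder. The stratified rates, not the pooled rate, identify the causal effect.
Within each level — low: 80.4% vs 95.9%; high: 28.2% vs 45.1% — Drug Y is higher every time.

decreases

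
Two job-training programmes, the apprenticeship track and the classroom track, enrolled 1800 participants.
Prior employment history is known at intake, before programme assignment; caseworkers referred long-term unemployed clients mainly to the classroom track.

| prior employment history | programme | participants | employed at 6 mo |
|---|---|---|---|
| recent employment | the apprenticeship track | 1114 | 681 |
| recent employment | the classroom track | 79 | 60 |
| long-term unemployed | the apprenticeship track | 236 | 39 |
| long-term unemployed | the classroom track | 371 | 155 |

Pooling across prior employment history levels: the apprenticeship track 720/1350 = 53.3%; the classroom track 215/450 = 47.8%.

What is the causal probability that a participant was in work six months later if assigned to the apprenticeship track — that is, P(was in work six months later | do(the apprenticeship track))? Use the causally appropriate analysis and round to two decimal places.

Within every prior employment history level the classroom track has the higher rate, yet pooled the apprenticeship track does — Simpson's reversal.
Prior employment history is set before the programme has any effect — it is not caused by the programme — and it independently drives the outcome. That makes it a confounder, so the causal comparison is within prior employment history levels.
Standardising the apprenticeship track to the population prior employment history mix: 0.663·681/1114 + 0.337·39/236 = 0.461.

0.46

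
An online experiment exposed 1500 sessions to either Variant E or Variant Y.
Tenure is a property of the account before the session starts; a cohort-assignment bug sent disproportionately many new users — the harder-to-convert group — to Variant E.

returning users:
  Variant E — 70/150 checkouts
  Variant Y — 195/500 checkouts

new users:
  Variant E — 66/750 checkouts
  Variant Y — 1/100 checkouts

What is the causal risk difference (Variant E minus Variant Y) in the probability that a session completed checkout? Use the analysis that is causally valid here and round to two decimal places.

The stratified and pooled comparisons disagree (Variant E wins within each user tenure; Variant Y wins overall), so the answer turns on the causal role of user tenure.
The imbalance in user tenure arose from how sessions were allocated, not from anything the variant did; and user tenure independently affects the outcome. The pooled gap is confounded — condition on user tenure.
Adjusting over the population distribution of user tenure: 0.433·(0.467−0.390) + 0.567·(0.088−0.010) = +0.077.

+0.08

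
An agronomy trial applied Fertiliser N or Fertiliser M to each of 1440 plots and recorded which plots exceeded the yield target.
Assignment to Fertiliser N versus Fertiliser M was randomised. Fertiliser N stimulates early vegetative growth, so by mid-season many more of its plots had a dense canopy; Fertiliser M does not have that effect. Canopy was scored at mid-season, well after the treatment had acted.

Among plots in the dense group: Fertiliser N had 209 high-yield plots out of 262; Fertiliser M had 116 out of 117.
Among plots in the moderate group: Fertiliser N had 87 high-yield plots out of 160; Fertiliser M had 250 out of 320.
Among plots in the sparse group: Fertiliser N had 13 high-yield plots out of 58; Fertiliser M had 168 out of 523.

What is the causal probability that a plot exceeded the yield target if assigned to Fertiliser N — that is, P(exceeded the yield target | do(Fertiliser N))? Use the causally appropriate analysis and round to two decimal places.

0.64

Within every mid-season canopy level Fertiliser M has the higher rate, yet pooled Fertiliser N does — Simpson's reversal.
Mid-season canopy lies on the pathway fertiliser → mid-season canopy → outcome, so adjusting for it blocks the indirect effect. For the total causal effect of fertiliser, use the unadjusted pooled rates.
So P(outcome | do(Fertiliser N)) is just the pooled rate for Fertiliser N: 309/480 = 0.644.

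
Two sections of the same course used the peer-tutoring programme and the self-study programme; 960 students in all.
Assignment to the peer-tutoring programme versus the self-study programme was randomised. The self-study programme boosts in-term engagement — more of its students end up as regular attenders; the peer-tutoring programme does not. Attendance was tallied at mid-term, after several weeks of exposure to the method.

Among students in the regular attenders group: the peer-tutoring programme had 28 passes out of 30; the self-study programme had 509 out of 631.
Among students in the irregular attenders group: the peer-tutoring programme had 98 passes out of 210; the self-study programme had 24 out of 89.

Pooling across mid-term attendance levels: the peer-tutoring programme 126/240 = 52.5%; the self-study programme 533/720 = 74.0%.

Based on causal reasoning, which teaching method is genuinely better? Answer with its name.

Mid-term attendance is downstream of the teaching method. One should not condition on a consequence of treatment, so the overall rates are the right comparison.
Pooled: the peer-tutoring programme 52.5% vs the self-study programme 74.0%; the self-study programme is higher overall.

the self-study programme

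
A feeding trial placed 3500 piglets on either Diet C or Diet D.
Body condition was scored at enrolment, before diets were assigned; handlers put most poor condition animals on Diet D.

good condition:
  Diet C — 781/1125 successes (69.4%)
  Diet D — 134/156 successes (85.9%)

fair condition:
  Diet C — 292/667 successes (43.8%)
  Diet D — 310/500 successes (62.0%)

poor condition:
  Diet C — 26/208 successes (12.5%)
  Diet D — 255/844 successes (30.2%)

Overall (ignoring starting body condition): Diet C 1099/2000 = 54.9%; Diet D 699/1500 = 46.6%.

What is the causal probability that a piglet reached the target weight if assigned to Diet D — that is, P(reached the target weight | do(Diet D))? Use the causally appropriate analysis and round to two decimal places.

Starting body condition is set before the diet has any effect — it is not caused by the diet — and it independently drives the outcome. That makes it a confounder, so the causal comparison is within starting body condition levels.
Standardising Diet D to the population starting body condition mix: 0.366·134/156 + 0.333·310/500 + 0.301·255/844 = 0.612.

0.61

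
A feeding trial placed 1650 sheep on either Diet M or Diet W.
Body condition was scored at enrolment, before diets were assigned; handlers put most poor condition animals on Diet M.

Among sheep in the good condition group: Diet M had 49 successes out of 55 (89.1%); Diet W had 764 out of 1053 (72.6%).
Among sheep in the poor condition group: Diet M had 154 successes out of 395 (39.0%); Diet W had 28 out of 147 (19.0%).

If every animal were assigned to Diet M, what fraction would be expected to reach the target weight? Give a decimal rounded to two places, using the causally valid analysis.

0.73

Starting body condition satisfies the back-door criterion: it is not a descendant of the diet, and it blocks the spurious path from diet to outcome. Adjusting for it (i.e., using the within-starting body condition rates) gives the causal effect.
Standardising Diet M to the population starting body condition mix: 0.672·49/55 + 0.328·154/395 = 0.726.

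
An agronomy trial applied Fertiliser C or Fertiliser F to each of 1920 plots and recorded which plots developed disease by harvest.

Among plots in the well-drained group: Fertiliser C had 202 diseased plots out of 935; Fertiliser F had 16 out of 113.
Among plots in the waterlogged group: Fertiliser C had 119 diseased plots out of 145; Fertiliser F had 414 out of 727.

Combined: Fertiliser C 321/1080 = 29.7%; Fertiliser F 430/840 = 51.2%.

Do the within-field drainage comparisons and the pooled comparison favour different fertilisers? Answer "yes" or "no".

yes

Within each field drainage level (well-drained 21.6% vs 14.2%; waterlogged 82.1% vs 56.9%), Fertiliser F has the lower rate every time. Pooled: 29.7% vs 51.2% — Fertiliser C has the lower rate overall. The two comparisons disagree.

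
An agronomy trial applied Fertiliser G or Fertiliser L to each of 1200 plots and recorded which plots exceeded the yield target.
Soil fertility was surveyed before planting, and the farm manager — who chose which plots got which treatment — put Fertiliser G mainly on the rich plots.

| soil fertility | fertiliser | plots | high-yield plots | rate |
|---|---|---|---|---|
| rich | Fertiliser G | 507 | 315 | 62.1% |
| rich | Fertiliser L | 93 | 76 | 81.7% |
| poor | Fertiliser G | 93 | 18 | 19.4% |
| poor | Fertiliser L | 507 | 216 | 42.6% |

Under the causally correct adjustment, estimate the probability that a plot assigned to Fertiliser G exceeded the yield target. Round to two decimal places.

Fertiliser L is higher inside every soil fertility stratum but Fertiliser G is higher in aggregate. Whether to stratify depends on how soil fertility relates to the fertiliser.
Soil fertility satisfies the back-door criterion: it is not a descendant of the fertiliser, and it blocks the spurious path from fertiliser to outcome. Adjusting for it (i.e., using the within-soil fertility rates) gives the causal effect.
Standardising Fertiliser G to the population soil fertility mix: 0.500·315/507 + 0.500·18/93 = 0.407.

0.41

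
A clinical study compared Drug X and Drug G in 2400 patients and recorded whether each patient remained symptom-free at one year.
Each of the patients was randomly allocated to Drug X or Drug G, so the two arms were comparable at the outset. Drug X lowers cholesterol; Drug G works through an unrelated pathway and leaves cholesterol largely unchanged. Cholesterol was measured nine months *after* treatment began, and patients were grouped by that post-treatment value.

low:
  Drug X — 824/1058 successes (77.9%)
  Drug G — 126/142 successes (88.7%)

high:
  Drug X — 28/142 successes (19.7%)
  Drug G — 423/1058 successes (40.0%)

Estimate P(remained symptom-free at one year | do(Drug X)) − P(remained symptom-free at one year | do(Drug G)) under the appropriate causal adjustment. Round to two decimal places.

+0.25

The stratified and pooled comparisons disagree (Drug G wins within each cholesterol; Drug X wins overall), so the answer turns on the causal role of cholesterol.
Cholesterol is recorded after the drug and is itself shifted by it — it sits on the causal path from drug to outcome. Conditioning on a mediator would strip out part of the effect we want; the pooled comparison gives the total causal effect.
The causal difference is the pooled difference: 0.710 − 0.458 = +0.253.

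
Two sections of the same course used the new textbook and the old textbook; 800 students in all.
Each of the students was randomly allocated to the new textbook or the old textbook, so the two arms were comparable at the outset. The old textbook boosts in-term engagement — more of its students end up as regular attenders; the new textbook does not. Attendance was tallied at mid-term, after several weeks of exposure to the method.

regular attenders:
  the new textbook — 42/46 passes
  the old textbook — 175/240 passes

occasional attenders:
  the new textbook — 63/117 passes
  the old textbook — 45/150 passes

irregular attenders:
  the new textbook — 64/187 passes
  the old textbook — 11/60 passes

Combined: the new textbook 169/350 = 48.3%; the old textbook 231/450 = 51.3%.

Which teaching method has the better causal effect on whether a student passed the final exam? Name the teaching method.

the new textbook is higher inside every mid-term attendance stratum but the old textbook is higher in aggregate. Whether to stratify depends on how mid-term attendance relates to the teaching method.
Stratifying would compare teaching methods among students the teaching methods themselves sorted into mid-term attendance groups — a form of selection on an intermediate. The unconditioned pooled rates give the total causal effect.
Pooled: the new textbook 48.3% vs the old textbook 51.3%; the old textbook is higher overall.

the old textbook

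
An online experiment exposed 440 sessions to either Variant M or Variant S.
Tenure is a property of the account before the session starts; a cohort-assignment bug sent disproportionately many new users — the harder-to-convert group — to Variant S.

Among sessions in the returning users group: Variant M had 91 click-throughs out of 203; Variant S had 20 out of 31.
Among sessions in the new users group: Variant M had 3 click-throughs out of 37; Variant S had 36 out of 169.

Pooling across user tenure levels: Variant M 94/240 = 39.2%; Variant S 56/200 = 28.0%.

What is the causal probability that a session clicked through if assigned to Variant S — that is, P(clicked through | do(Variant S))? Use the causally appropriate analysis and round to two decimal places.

User tenure satisfies the back-door criterion: it is not a descendant of the variant, and it blocks the spurious path from variant to outcome. Adjusting for it (i.e., using the within-user tenure rates) gives the causal effect.
Standardising Variant S to the population user tenure mix: 0.532·20/31 + 0.468·36/169 = 0.443.

0.44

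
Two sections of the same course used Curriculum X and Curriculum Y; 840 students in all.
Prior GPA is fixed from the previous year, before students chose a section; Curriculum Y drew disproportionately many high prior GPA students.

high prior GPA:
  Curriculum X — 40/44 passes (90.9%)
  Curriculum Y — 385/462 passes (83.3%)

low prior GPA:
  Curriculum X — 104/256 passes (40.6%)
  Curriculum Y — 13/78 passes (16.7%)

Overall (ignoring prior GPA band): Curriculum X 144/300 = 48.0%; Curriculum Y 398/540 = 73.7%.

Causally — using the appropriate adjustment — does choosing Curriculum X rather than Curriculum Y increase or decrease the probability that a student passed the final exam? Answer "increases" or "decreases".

Within every prior GPA band level Curriculum X has the higher rate, yet pooled Curriculum Y does — Simpson's reversal.
Prior GPA band differs across teaching methods for reasons unrelated to any effect of the teaching method itself, and it separately predicts the outcome — a classic confounder. We must compare within prior GPA band levels.
Within each level — high prior GPA: 90.9% vs 83.3%; low prior GPA: 40.6% vs 16.7% — Curriculum X is higher every time.

increases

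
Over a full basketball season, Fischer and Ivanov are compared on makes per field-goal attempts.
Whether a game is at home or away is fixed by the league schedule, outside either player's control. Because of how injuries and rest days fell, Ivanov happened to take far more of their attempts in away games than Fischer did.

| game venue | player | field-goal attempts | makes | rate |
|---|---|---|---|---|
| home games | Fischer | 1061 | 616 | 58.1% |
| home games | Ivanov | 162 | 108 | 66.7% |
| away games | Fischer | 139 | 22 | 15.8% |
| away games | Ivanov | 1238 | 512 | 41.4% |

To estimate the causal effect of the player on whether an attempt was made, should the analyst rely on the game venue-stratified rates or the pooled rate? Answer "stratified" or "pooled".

Nothing the player does changes game venue; the imbalance is an allocation artefact. With game venue also predicting the outcome, the pooled figure is confounded, and the within-stratum comparison is the causal one.
Within each level — home games: 58.1% vs 66.7%; away games: 15.8% vs 41.4% — Ivanov is higher every time.

stratified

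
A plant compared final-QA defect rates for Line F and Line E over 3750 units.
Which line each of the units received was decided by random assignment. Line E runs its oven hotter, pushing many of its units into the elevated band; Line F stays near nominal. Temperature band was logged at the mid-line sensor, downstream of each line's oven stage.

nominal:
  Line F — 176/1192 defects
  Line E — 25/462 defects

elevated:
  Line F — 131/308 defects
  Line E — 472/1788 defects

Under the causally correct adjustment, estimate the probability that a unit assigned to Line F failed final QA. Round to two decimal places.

Line E is lower inside every in-process temperature band stratum but Line F is lower in aggregate. Whether to stratify depends on how in-process temperature band relates to the line.
In-process temperature band is recorded after the line and is itself shifted by it — it sits on the causal path from line to outcome. Conditioning on a mediator would strip out part of the effect we want; the pooled comparison gives the total causal effect.
So P(outcome | do(Line F)) is just the pooled rate for Line F: 307/1500 = 0.205.

0.20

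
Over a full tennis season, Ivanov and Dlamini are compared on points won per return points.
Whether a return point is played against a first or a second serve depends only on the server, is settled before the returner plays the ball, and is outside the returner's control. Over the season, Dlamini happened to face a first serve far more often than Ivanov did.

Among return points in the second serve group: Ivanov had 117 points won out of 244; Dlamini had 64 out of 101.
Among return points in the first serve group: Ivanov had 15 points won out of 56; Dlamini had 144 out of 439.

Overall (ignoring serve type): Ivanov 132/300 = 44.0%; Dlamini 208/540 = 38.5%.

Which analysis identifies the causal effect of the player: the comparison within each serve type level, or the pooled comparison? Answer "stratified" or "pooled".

Serve type differs across players for reasons unrelated to any effect of the player itself, and it separately predicts the outcome — a classic confounder. We must compare within serve type levels.
Within each level — second serve: 48.0% vs 63.4%; first serve: 26.8% vs 32.8% — Dlamini is higher every time.

stratified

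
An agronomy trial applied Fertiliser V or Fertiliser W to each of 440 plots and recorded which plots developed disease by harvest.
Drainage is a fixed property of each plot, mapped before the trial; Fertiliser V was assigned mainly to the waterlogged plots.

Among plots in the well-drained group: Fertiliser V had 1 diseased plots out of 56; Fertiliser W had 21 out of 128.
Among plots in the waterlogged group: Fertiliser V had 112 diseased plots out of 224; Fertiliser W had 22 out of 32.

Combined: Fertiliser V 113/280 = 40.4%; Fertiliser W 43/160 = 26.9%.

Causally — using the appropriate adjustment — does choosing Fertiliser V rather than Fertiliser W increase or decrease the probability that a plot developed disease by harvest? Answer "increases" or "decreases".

The field drainage-specific comparison favours Fertiliser V throughout, but the pooled figures favour Fertiliser W. The question is whether to condition on field drainage.
The imbalance in field drainage arose from how plots were allocated, not from anything the fertiliser did; and field drainage independently affects the outcome. The pooled gap is confounded — condition on field drainage.
Within each level — well-drained: 1.8% vs 16.4%; waterlogged: 50.0% vs 68.8% — Fertiliser V is lower every time.

decreases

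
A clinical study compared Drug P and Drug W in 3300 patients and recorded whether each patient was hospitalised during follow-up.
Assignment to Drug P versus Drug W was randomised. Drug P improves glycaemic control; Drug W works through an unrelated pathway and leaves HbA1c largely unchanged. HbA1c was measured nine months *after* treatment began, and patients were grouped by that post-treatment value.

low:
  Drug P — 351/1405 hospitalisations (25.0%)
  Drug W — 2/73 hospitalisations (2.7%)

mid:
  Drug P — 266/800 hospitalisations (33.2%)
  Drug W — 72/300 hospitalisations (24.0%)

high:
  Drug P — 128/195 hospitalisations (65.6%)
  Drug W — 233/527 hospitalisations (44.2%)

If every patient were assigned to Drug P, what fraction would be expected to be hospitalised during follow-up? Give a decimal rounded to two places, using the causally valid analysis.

0.31

HbA1c here is a post-treatment variable shaped by the drug; conditioning on it would introduce bias rather than remove it. The overall comparison is the causal one.
So P(outcome | do(Drug P)) is just the pooled rate for Drug P: 745/2400 = 0.310.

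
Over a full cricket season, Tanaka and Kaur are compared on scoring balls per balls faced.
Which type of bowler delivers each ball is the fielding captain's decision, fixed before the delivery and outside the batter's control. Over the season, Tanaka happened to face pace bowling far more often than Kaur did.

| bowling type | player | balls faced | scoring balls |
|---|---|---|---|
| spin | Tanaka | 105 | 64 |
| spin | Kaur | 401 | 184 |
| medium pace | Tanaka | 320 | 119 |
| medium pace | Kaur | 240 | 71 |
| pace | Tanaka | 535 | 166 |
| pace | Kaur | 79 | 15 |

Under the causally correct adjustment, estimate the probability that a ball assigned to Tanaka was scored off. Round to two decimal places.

The stratified and pooled comparisons disagree (Tanaka wins within each bowling type; Kaur wins overall), so the answer turns on the causal role of bowling type.
Bowling type differs across players for reasons unrelated to any effect of the player itself, and it separately predicts the outcome — a classic confounder. We must compare within bowling type levels.
Standardising Tanaka to the population bowling type mix: 0.301·64/105 + 0.333·119/320 + 0.365·166/535 = 0.421.

0.42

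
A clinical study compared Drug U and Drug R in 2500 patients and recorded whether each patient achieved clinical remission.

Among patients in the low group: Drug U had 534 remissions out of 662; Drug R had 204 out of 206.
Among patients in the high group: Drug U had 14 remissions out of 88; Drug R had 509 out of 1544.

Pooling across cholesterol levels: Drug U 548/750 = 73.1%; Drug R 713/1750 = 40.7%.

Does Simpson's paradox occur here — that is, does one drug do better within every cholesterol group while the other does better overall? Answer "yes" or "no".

yes

Within each cholesterol level (low 80.7% vs 99.0%; high 15.9% vs 33.0%), Drug R has the higher rate every time. Pooled: 73.1% vs 40.7% — Drug U has the higher rate overall. The two comparisons disagree.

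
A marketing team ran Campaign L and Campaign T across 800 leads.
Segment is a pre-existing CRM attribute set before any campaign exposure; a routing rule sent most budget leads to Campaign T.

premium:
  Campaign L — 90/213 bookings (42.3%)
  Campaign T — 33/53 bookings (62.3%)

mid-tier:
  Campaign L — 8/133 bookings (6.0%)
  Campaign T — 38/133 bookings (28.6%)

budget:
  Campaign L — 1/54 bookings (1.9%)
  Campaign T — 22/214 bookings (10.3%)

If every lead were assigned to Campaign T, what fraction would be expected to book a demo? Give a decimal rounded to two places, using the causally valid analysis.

0.34

Customer segment differs across campaigns for reasons unrelated to any effect of the campaign itself, and it separately predicts the outcome — a classic confounder. We must compare within customer segment levels.
Standardising Campaign T to the population customer segment mix: 0.333·33/53 + 0.333·38/133 + 0.335·22/214 = 0.336.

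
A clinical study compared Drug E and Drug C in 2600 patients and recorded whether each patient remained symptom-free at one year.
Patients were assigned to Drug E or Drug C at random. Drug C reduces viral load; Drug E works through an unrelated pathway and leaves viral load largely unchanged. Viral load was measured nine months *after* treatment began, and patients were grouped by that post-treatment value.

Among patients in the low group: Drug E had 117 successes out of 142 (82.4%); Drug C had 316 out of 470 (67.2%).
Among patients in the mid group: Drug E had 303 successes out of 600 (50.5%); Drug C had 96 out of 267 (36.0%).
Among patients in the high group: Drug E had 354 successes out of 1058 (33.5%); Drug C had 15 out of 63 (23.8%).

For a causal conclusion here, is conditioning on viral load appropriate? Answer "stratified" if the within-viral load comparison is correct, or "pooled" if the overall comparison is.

pooled

Within every viral load level Drug E has the higher rate, yet pooled Drug C does — Simpson's reversal.
Viral load is downstream of the drug. One should not condition on a consequence of treatment, so the overall rates are the right comparison.
Pooled: Drug E 43.0% vs Drug C 53.4%; Drug C is higher overall.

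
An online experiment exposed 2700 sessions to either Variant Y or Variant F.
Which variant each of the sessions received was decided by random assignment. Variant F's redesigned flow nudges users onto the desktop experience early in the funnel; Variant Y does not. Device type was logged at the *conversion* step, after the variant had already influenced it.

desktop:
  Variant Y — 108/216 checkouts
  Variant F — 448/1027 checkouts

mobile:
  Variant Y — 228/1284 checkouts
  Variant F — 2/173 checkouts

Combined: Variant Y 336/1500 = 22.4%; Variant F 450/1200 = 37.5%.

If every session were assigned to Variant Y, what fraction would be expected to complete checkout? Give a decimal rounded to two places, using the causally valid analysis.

The stratified and pooled comparisons disagree (Variant Y wins within each device type; Variant F wins overall), so the answer turns on the causal role of device type.
Stratifying would compare variants among sessions the variants themselves sorted into device type groups — a form of selection on an intermediate. The unconditioned pooled rates give the total causal effect.
So P(outcome | do(Variant Y)) is just the pooled rate for Variant Y: 336/1500 = 0.224.

0.22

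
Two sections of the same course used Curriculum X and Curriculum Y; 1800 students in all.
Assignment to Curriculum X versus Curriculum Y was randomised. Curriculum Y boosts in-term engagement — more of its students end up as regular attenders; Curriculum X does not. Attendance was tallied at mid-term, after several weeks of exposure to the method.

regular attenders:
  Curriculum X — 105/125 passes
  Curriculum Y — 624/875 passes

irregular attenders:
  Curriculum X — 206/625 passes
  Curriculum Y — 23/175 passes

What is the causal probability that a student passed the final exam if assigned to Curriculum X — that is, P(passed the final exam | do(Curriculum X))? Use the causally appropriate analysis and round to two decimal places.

0.41

Stratifying would compare teaching methods among students the teaching methods themselves sorted into mid-term attendance groups — a form of selection on an intermediate. The unconditioned pooled rates give the total causal effect.
So P(outcome | do(Curriculum X)) is just the pooled rate for Curriculum X: 311/750 = 0.415.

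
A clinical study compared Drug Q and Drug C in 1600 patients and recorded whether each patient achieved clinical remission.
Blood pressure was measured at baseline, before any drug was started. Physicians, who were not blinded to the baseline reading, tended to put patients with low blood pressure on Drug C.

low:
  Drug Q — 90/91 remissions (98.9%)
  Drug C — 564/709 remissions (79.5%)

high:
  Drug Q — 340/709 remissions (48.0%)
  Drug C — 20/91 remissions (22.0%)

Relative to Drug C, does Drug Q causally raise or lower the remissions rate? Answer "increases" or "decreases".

The blood pressure-specific comparison favours Drug Q throughout, but the pooled figures favour Drug C. The question is whether to condition on blood pressure.
Here blood pressure is a common cause — it drives both which drug a case falls under and the outcome. The crude comparison mixes populations; the stratum-specific rates are the causally relevant ones.
Within each level — low: 98.9% vs 79.5%; high: 48.0% vs 22.0% — Drug Q is higher every time.

increases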